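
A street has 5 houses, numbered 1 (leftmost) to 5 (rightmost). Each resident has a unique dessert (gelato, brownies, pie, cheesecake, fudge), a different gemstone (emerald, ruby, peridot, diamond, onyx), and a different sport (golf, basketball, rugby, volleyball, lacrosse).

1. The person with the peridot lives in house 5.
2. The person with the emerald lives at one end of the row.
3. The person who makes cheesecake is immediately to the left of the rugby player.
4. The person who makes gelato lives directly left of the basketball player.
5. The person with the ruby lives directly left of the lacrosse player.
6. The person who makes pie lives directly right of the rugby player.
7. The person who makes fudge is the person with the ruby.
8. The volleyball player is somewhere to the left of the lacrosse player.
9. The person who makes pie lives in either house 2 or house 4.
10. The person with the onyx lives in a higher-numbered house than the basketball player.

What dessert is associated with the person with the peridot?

The person with the peridot is in house 5 (clue 1).
Clue 9 places the person who makes pie in house 4.
So house 5 gets brownies for dessert.
Clue 6: the rugby player is in house 3.
House 1 gemstone: only emerald fits.
Clue 3 places the person who makes cheesecake in house 2.
The person who makes gelato is in house 1 (clue 4).
Clue 5: the person with the ruby is in house 3.
From clue 5, the lacrosse player must be in house 4.
The person who makes fudge is in house 3 (clue 7).
That leaves diamond as the gemstone for house 2.
House 4's gemstone must be onyx (nothing else left).
House 1's sport must be volleyball (nothing else left).
So house 2 gets basketball for sport.
House 5's sport must be golf (nothing else left).
So: house 1 = gelato/emerald/volleyball, house 2 = cheesecake/diamond/basketball, house 3 = fudge/ruby/rugby, house 4 = pie/onyx/lacrosse, house 5 = brownies/peridot/golf.

brownies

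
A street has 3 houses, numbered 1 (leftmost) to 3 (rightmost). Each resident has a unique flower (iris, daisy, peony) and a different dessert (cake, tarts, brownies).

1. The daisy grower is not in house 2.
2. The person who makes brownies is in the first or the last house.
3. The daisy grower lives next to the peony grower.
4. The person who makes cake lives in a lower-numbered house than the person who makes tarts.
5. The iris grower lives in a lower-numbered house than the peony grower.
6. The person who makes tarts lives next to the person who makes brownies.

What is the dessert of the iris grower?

Clue 3: the peony grower is in house 2.
From clue 5, the iris grower must be in house 1.
Clue 6: the person who makes tarts is in house 2.
House 3 flower: only daisy fits.
The only dessert still possible for house 3 is brownies.
That leaves cake as the dessert for house 1.
So: house 1 = iris/cake, house 2 = peony/tarts, house 3 = daisy/brownies.

cake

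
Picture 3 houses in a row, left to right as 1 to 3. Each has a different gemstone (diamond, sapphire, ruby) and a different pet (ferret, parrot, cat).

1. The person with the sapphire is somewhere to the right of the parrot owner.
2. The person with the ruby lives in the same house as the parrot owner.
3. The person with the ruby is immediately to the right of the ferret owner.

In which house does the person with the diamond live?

Clue 3: the person with the ruby is in house 2.
From clue 3, the ferret owner must be in house 1.
House 1's gemstone must be diamond (nothing else left).
That leaves sapphire as the gemstone for house 3.
House 2's pet must be parrot (nothing else left).
So house 3 gets cat for pet.
So: house 1 = diamond/ferret, house 2 = ruby/parrot, house 3 = sapphire/cat.

1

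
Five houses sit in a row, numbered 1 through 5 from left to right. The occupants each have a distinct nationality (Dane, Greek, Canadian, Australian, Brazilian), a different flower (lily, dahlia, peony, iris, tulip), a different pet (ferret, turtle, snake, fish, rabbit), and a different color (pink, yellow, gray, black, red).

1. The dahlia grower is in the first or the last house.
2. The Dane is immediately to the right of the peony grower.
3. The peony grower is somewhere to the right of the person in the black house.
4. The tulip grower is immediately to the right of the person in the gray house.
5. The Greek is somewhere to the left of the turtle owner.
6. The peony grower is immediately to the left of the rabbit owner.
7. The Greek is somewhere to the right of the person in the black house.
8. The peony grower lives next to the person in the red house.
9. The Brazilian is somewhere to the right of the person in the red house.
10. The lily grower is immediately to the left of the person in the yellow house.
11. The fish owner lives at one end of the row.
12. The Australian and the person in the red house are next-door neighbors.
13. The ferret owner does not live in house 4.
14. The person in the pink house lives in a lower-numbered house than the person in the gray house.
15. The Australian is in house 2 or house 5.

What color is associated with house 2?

The only nationality still possible for house 1 is Canadian.
House 5 color: only yellow fits.
By clue 10, the lily grower is in house 4.
The Australian is narrowed to house 2 or 5; consider each.
Placing it in house 5 leads to a contradiction, so it's in house 2.
So house 5 gets Brazilian for nationality.
So house 4 gets gray for color.
From clue 4, the tulip grower must be in house 5.
From clue 8, the peony grower must be in house 2.
The only flower still possible for house 3 is iris.
By clue 2, the Dane is in house 3.
The person in the black house is in house 1 (clue 3).
The rabbit owner is in house 3 (clue 6).
House 4 nationality: only Greek fits.
So house 1 gets dahlia for flower.
That leaves pink as the color for house 2.
That leaves red as the color for house 3.
From clue 5, the turtle owner must be in house 5.
House 1's pet must be fish (nothing else left).
The only pet still possible for house 4 is snake.
House 2's pet must be ferret (nothing else left).
So: house 1 = Canadian/dahlia/fish/black, house 2 = Australian/peony/ferret/pink, house 3 = Dane/iris/rabbit/red, house 4 = Greek/lily/snake/gray, house 5 = Brazilian/tulip/turtle/yellow.

pink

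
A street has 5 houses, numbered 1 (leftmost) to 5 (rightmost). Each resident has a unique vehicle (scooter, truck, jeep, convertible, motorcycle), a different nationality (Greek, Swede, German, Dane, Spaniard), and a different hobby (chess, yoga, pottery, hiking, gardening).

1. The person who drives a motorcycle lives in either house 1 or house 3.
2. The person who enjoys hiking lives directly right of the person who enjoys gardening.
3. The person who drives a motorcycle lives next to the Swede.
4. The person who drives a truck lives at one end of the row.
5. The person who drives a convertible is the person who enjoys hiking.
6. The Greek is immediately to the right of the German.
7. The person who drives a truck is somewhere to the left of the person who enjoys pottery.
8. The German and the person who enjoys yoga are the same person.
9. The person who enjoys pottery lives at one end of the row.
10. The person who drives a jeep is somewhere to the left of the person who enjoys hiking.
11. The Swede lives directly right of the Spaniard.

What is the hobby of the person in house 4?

hiking

Clue 7 places the person who drives a truck in house 1.
Clue 9: the person who enjoys pottery is in house 5.
House 3's vehicle must be motorcycle (nothing else left).
By clue 10, the person who drives a jeep is in house 2.
Clue 10: the person who enjoys hiking is in house 4.
House 4's vehicle must be convertible (nothing else left).
That leaves scooter as the vehicle for house 5.
Clue 2 places the person who enjoys gardening in house 3.
So house 5 gets Dane for nationality.
The only nationality still possible for house 4 is Swede.
Clue 11: the Spaniard is in house 3.
House 1's nationality must be German (nothing else left).
That leaves Greek as the nationality for house 2.
Clue 8: the person who enjoys yoga is in house 1.
The only hobby still possible for house 2 is chess.
So: house 1 = truck/German/yoga, house 2 = jeep/Greek/chess, house 3 = motorcycle/Spaniard/gardening, house 4 = convertible/Swede/hiking, house 5 = scooter/Dane/pottery.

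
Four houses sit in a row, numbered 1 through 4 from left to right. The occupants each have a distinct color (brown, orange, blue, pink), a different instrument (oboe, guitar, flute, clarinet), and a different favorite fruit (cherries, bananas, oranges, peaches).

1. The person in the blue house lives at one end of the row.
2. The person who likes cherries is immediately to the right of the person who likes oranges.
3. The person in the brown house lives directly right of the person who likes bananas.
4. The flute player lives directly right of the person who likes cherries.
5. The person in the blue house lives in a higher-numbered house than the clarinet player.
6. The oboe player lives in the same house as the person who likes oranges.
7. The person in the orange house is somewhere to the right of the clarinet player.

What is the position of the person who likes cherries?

Clue 5: the person in the blue house is in house 4.
House 1's color must be pink (nothing else left).
House 4's favorite fruit must be peaches (nothing else left).
House 3 favorite fruit: only cherries fits.
From clue 2, the person who likes oranges must be in house 2.
By clue 4, the flute player is in house 4.
By clue 6, the oboe player is in house 2.
House 1 instrument: only clarinet fits.
So house 3 gets guitar for instrument.
The only favorite fruit still possible for house 1 is bananas.
Clue 3: the person in the brown house is in house 2.
House 3 color: only orange fits.
So: house 1 = pink/clarinet/bananas, house 2 = brown/oboe/oranges, house 3 = orange/guitar/cherries, house 4 = blue/flute/peaches.

3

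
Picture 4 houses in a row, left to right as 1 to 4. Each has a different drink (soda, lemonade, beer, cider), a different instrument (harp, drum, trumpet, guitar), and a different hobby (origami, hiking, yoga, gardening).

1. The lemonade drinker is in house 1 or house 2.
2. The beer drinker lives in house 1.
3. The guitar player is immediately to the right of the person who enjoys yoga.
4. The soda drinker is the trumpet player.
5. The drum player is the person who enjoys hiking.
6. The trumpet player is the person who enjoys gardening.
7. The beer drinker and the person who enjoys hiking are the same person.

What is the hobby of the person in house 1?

hiking

From clue 2, the beer drinker must be in house 1.
By clue 7, the person who enjoys hiking is in house 1.
Clue 5 places the drum player in house 1.
House 2's drink must be lemonade (nothing else left).
The only instrument still possible for house 2 is harp.
The cider drinker is narrowed to house 3 or 4; consider each.
Placing it in house 4 leads to a contradiction, so it's in house 3.
So house 4 gets soda for drink.
By clue 4, the trumpet player is in house 4.
Clue 6 places the person who enjoys gardening in house 4.
So house 3 gets guitar for instrument.
Clue 3: the person who enjoys yoga is in house 2.
That leaves origami as the hobby for house 3.
So: house 1 = beer/drum/hiking, house 2 = lemonade/harp/yoga, house 3 = cider/guitar/origami, house 4 = soda/trumpet/gardening.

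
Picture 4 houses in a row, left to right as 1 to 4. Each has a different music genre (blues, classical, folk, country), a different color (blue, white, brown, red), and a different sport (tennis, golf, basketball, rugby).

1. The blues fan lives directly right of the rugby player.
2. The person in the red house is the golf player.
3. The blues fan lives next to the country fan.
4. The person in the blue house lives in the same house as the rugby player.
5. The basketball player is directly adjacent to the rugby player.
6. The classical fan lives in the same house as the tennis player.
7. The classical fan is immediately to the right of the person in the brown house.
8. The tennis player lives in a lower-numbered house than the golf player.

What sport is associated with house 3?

The classical fan is narrowed to house 2 or 3; consider each.
Placing it in house 2 leads to a contradiction, so it's in house 3.
Clue 6 places the tennis player in house 3.
By clue 7, the person in the brown house is in house 2.
By clue 8, the golf player is in house 4.
By clue 1, the blues fan is in house 2.
Clue 1 places the rugby player in house 1.
Clue 2: the person in the red house is in house 4.
Clue 3 places the country fan in house 1.
Clue 4 places the person in the blue house in house 1.
Clue 5 places the basketball player in house 2.
That leaves folk as the music genre for house 4.
The only color still possible for house 3 is white.
So: house 1 = country/blue/rugby, house 2 = blues/brown/basketball, house 3 = classical/white/tennis, house 4 = folk/red/golf.

tennis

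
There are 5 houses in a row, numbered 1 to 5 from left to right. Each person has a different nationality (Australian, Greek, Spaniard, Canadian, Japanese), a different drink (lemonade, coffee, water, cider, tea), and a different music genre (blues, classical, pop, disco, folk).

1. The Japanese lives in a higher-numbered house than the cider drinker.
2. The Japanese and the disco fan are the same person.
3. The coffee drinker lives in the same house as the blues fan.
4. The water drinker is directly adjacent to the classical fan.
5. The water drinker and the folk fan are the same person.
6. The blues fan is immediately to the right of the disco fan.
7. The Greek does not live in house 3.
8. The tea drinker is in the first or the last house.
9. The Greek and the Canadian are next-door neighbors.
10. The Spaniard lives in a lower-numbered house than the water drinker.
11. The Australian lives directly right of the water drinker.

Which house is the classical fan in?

5

The tea drinker is narrowed to house 1 or 5; consider each.
Placing it in house 1 leads to a contradiction, so it's in house 5.
The Japanese is narrowed to house 2 or 3; consider each.
Placing it in house 3 leads to a contradiction, so it's in house 2.
By clue 1, the cider drinker is in house 1.
By clue 2, the disco fan is in house 2.
Clue 6: the blues fan is in house 3.
The only music genre still possible for house 4 is folk.
By clue 3, the coffee drinker is in house 3.
By clue 5, the water drinker is in house 4.
By clue 11, the Australian is in house 5.
The only nationality still possible for house 1 is Spaniard.
So house 3 gets Canadian for nationality.
That leaves Greek as the nationality for house 4.
House 2's drink must be lemonade (nothing else left).
From clue 4, the classical fan must be in house 5.
The only music genre still possible for house 1 is pop.
So: house 1 = Spaniard/cider/pop, house 2 = Japanese/lemonade/disco, house 3 = Canadian/coffee/blues, house 4 = Greek/water/folk, house 5 = Australian/tea/classical.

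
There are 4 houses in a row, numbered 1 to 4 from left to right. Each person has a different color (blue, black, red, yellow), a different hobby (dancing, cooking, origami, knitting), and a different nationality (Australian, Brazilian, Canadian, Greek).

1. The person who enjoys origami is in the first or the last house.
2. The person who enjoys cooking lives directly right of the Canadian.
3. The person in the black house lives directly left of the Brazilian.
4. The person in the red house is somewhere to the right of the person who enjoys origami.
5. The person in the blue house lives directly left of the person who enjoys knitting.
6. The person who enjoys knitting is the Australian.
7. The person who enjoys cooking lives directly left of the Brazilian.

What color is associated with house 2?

Clue 4 places the person who enjoys origami in house 1.
The person in the black house is narrowed to house 2 or 3; consider each.
Placing it in house 3 leads to a contradiction, so it's in house 2.
By clue 3, the Brazilian is in house 3.
The person who enjoys cooking is in house 2 (clue 7).
From clue 2, the Canadian must be in house 1.
By clue 5, the person in the blue house is in house 3.
The person who enjoys knitting is in house 4 (clue 5).
By clue 6, the Australian is in house 4.
House 1 color: only yellow fits.
That leaves red as the color for house 4.
So house 3 gets dancing for hobby.
The only nationality still possible for house 2 is Greek.
So: house 1 = yellow/origami/Canadian, house 2 = black/cooking/Greek, house 3 = blue/dancing/Brazilian, house 4 = red/knitting/Australian.

black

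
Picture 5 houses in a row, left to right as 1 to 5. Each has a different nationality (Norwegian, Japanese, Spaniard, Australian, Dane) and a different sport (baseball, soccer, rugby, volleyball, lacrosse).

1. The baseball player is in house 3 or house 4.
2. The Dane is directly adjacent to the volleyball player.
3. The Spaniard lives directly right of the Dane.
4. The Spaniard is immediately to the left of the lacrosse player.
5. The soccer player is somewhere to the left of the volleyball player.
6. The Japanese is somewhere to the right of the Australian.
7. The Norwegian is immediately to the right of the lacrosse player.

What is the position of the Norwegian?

4

That leaves rugby as the sport for house 5.
House 1's sport must be soccer (nothing else left).
House 2's sport must be volleyball (nothing else left).
By clue 2, the Dane is in house 1.
From clue 3, the Spaniard must be in house 2.
Clue 4: the lacrosse player is in house 3.
Clue 7: the Norwegian is in house 4.
So house 5 gets Japanese for nationality.
So house 4 gets baseball for sport.
House 3's nationality must be Australian (nothing else left).
So: house 1 = Dane/soccer, house 2 = Spaniard/volleyball, house 3 = Australian/lacrosse, house 4 = Norwegian/baseball, house 5 = Japanese/rugby.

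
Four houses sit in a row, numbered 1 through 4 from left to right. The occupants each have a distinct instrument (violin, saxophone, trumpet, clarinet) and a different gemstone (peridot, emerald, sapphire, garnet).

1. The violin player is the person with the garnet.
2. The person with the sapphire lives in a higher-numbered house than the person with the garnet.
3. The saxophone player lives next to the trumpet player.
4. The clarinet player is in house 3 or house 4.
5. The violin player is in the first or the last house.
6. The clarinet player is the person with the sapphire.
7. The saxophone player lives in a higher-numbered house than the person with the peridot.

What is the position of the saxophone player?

3

The violin player is in house 1 (clue 1).
The person with the garnet is in house 1 (clue 1).
The only instrument still possible for house 2 is trumpet.
By clue 3, the saxophone player is in house 3.
From clue 7, the person with the peridot must be in house 2.
The only instrument still possible for house 4 is clarinet.
Clue 6 places the person with the sapphire in house 4.
House 3's gemstone must be emerald (nothing else left).
So: house 1 = violin/garnet, house 2 = trumpet/peridot, house 3 = saxophone/emerald, house 4 = clarinet/sapphire.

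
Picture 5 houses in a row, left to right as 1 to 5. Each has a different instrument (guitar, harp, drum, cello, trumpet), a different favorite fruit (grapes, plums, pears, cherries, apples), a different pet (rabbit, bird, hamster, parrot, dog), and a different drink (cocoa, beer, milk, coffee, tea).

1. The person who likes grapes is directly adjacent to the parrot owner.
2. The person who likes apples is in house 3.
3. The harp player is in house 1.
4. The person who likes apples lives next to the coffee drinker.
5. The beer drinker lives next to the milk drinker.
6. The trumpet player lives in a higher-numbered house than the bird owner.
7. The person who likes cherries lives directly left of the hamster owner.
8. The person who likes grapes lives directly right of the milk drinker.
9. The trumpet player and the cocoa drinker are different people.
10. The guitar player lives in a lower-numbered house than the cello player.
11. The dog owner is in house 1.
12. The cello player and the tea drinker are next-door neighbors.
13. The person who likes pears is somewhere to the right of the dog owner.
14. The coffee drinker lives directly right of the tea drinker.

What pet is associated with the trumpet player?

Clue 2 places the person who likes apples in house 3.
By clue 3, the harp player is in house 1.
By clue 11, the dog owner is in house 1.
Clue 12 places the cello player in house 4.
Clue 12 places the tea drinker in house 3.
The coffee drinker is in house 4 (clue 14).
Clue 5 places the beer drinker in house 2.
Clue 8 places the person who likes grapes in house 2.
That leaves milk as the drink for house 1.
House 5 drink: only cocoa fits.
Clue 1 places the parrot owner in house 3.
The trumpet player is in house 3 (clue 9).
House 5's instrument must be drum (nothing else left).
By clue 6, the bird owner is in house 2.
The only instrument still possible for house 2 is guitar.
House 4's pet must be rabbit (nothing else left).
House 5's pet must be hamster (nothing else left).
Clue 7 places the person who likes cherries in house 4.
House 1 favorite fruit: only plums fits.
House 5's favorite fruit must be pears (nothing else left).
So: house 1 = harp/plums/dog/milk, house 2 = guitar/grapes/bird/beer, house 3 = trumpet/apples/parrot/tea, house 4 = cello/cherries/rabbit/coffee, house 5 = drum/pears/hamster/cocoa.

parrot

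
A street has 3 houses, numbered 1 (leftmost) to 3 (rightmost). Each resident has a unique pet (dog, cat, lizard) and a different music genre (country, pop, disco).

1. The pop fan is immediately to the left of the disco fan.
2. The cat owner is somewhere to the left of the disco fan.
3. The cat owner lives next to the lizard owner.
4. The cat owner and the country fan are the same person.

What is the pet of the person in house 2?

lizard

House 3's music genre must be disco (nothing else left).
Clue 1 places the pop fan in house 2.
House 1's music genre must be country (nothing else left).
The cat owner is in house 1 (clue 4).
Clue 3: the lizard owner is in house 2.
The only pet still possible for house 3 is dog.
So: house 1 = cat/country, house 2 = lizard/pop, house 3 = dog/disco.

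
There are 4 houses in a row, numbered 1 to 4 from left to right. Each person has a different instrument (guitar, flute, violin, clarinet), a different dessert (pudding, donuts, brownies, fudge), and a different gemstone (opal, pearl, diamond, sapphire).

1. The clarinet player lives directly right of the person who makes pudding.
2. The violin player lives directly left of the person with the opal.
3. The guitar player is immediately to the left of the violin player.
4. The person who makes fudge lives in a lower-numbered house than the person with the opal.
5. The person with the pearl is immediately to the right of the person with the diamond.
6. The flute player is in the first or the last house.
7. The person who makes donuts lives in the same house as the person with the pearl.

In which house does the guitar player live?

The flute player is narrowed to house 1 or 4; consider each.
Placing it in house 4 leads to a contradiction, so it's in house 1.
So house 4 gets clarinet for instrument.
Clue 1 places the person who makes pudding in house 3.
Clue 3 places the violin player in house 3.
That leaves guitar as the instrument for house 2.
The person with the opal is in house 4 (clue 2).
So house 2 gets pearl for gemstone.
By clue 5, the person with the diamond is in house 1.
Clue 7: the person who makes donuts is in house 2.
So house 1 gets fudge for dessert.
So house 4 gets brownies for dessert.
House 3's gemstone must be sapphire (nothing else left).
So: house 1 = flute/fudge/diamond, house 2 = guitar/donuts/pearl, house 3 = violin/pudding/sapphire, house 4 = clarinet/brownies/opal.

2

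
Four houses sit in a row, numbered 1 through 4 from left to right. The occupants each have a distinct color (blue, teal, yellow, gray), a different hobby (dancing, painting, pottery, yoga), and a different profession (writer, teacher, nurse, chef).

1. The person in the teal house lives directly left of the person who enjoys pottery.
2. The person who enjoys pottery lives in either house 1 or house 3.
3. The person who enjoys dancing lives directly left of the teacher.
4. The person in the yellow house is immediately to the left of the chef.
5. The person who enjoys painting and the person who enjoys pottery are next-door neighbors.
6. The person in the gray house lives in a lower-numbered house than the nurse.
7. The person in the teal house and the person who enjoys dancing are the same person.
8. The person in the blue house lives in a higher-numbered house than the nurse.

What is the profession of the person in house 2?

nurse

Clue 2: the person who enjoys pottery is in house 3.
That leaves blue as the color for house 4.
That leaves writer as the profession for house 1.
By clue 1, the person in the teal house is in house 2.
By clue 7, the person who enjoys dancing is in house 2.
House 1's color must be gray (nothing else left).
So house 3 gets yellow for color.
House 1 hobby: only yoga fits.
House 4's hobby must be painting (nothing else left).
House 4's profession must be chef (nothing else left).
The teacher is in house 3 (clue 3).
House 2's profession must be nurse (nothing else left).
So: house 1 = gray/yoga/writer, house 2 = teal/dancing/nurse, house 3 = yellow/pottery/teacher, house 4 = blue/painting/chef.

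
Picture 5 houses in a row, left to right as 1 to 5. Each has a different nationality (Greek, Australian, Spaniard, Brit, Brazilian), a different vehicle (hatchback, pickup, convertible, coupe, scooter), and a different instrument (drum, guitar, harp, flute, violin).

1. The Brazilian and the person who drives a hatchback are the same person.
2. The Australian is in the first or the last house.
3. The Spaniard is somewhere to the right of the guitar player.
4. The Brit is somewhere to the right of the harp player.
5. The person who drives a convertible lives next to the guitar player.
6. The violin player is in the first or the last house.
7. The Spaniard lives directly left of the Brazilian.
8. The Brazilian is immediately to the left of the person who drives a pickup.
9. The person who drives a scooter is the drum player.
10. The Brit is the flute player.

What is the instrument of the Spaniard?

The Australian is narrowed to house 1 or 5; consider each.
Placing it in house 5 leads to a contradiction, so it's in house 1.
The Brazilian is narrowed to house 3 or 4; consider each.
Placing it in house 3 leads to a contradiction, so it's in house 4.
By clue 1, the person who drives a hatchback is in house 4.
Clue 7 places the Spaniard in house 3.
By clue 8, the person who drives a pickup is in house 5.
House 4 instrument: only harp fits.
Clue 4 places the Brit in house 5.
From clue 10, the flute player must be in house 5.
House 2's nationality must be Greek (nothing else left).
The only instrument still possible for house 1 is violin.
The only instrument still possible for house 3 is drum.
The person who drives a scooter is in house 3 (clue 9).
House 2's vehicle must be coupe (nothing else left).
House 2's instrument must be guitar (nothing else left).
That leaves convertible as the vehicle for house 1.
So: house 1 = Australian/convertible/violin, house 2 = Greek/coupe/guitar, house 3 = Spaniard/scooter/drum, house 4 = Brazilian/hatchback/harp, house 5 = Brit/pickup/flute.

drum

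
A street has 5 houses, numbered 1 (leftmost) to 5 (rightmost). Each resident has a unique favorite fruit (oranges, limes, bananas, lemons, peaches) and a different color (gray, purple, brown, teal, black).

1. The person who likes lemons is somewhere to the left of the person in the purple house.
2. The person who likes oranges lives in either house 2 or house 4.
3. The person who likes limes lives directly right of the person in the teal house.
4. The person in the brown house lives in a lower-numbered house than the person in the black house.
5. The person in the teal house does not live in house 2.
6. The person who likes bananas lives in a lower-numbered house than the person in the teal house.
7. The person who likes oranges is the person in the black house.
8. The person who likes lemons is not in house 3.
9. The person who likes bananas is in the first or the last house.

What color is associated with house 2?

black

By clue 9, the person who likes bananas is in house 1.
House 3 favorite fruit: only peaches fits.
So house 5 gets limes for favorite fruit.
From clue 3, the person in the teal house must be in house 4.
House 2's color must be black (nothing else left).
Clue 4: the person in the brown house is in house 1.
Clue 7 places the person who likes oranges in house 2.
House 4's favorite fruit must be lemons (nothing else left).
From clue 1, the person in the purple house must be in house 5.
House 3's color must be gray (nothing else left).
So: house 1 = bananas/brown, house 2 = oranges/black, house 3 = peaches/gray, house 4 = lemons/teal, house 5 = limes/purple.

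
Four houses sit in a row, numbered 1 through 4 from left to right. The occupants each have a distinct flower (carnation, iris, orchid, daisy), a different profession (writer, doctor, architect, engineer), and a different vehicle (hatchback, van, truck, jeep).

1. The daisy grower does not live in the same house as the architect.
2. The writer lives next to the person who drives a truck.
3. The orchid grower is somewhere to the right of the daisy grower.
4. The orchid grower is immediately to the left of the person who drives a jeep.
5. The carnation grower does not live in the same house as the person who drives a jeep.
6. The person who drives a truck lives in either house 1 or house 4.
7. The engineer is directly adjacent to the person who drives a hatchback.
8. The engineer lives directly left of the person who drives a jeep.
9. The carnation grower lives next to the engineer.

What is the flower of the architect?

iris

The daisy grower is narrowed to house 1 or 2; consider each.
Placing it in house 2 leads to a contradiction, so it's in house 1.
House 1's profession must be doctor (nothing else left).
House 4 profession: only architect fits.
The orchid grower is narrowed to house 2 or 3; consider each.
Placing it in house 2 leads to a contradiction, so it's in house 3.
By clue 4, the person who drives a jeep is in house 4.
The engineer is in house 3 (clue 8).
The carnation grower is in house 2 (clue 9).
House 4's flower must be iris (nothing else left).
The only profession still possible for house 2 is writer.
Clue 7 places the person who drives a hatchback in house 2.
House 1 vehicle: only truck fits.
The only vehicle still possible for house 3 is van.
So: house 1 = daisy/doctor/truck, house 2 = carnation/writer/hatchback, house 3 = orchid/engineer/van, house 4 = iris/architect/jeep.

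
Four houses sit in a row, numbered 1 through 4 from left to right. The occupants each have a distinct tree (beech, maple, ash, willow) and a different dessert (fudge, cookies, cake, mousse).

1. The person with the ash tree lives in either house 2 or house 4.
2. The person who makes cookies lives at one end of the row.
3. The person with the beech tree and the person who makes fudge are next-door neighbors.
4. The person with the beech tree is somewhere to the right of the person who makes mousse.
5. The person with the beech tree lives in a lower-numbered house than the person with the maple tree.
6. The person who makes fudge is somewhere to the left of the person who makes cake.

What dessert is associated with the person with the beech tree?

cake

That leaves willow as the tree for house 1.
The person with the ash tree is narrowed to house 2 or 4; consider each.
Placing it in house 4 leads to a contradiction, so it's in house 2.
The only tree still possible for house 4 is maple.
Clue 3 places the person who makes fudge in house 2.
So house 3 gets beech for tree.
So house 1 gets mousse for dessert.
That leaves cake as the dessert for house 3.
So house 4 gets cookies for dessert.
So: house 1 = willow/mousse, house 2 = ash/fudge, house 3 = beech/cake, house 4 = maple/cookies.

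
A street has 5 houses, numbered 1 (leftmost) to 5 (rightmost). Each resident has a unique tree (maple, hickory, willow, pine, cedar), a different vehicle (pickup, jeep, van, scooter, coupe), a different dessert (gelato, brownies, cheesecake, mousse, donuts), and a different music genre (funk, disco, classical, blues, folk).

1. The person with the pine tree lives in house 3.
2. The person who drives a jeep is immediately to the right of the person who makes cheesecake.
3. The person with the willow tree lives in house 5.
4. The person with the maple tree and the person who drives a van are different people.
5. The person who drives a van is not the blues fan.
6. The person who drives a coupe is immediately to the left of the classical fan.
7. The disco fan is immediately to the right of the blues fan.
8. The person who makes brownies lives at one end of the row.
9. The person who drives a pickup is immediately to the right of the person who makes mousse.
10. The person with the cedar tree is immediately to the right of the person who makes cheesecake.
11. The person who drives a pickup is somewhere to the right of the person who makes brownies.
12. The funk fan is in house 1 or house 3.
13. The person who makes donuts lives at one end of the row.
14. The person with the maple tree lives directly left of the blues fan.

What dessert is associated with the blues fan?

Clue 1: the person with the pine tree is in house 3.
The person with the willow tree is in house 5 (clue 3).
Clue 11: the person who makes brownies is in house 1.
House 5 dessert: only donuts fits.
Clue 10 places the person with the cedar tree in house 4.
By clue 10, the person who makes cheesecake is in house 3.
The person who drives a jeep is in house 4 (clue 2).
House 5 music genre: only folk fits.
That leaves funk as the music genre for house 1.
The person with the hickory tree is narrowed to house 1 or 2; consider each.
Placing it in house 2 leads to a contradiction, so it's in house 1.
So house 2 gets maple for tree.
By clue 14, the blues fan is in house 3.
House 2 music genre: only classical fits.
That leaves disco as the music genre for house 4.
The person who drives a coupe is in house 1 (clue 6).
House 2's vehicle must be scooter (nothing else left).
The only vehicle still possible for house 3 is pickup.
That leaves van as the vehicle for house 5.
Clue 9 places the person who makes mousse in house 2.
House 4's dessert must be gelato (nothing else left).
So: house 1 = hickory/coupe/brownies/funk, house 2 = maple/scooter/mousse/classical, house 3 = pine/pickup/cheesecake/blues, house 4 = cedar/jeep/gelato/disco, house 5 = willow/van/donuts/folk.

cheesecake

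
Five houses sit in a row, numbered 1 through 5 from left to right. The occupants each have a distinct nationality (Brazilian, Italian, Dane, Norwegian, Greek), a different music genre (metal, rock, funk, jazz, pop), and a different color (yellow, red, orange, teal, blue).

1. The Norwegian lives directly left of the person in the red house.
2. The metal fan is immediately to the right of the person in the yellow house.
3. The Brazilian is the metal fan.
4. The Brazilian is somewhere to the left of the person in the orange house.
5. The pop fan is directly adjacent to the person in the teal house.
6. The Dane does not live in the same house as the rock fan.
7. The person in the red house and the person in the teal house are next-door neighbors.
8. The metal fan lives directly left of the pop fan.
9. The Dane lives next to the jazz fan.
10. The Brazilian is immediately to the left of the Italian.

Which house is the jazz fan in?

4

The Brazilian is narrowed to house 2 or 3 or 4; consider each.
Placing it in house 3 and house 4 leads to a contradiction, so it's in house 2.
The metal fan is in house 2 (clue 3).
Clue 8 places the pop fan in house 3.
By clue 10, the Italian is in house 3.
Clue 2: the person in the yellow house is in house 1.
From clue 7, the person in the red house must be in house 5.
Clue 7: the person in the teal house is in house 4.
House 2's color must be blue (nothing else left).
House 3's color must be orange (nothing else left).
Clue 1: the Norwegian is in house 4.
That leaves Greek as the nationality for house 1.
House 5 nationality: only Dane fits.
By clue 9, the jazz fan is in house 4.
House 5 music genre: only funk fits.
House 1 music genre: only rock fits.
So: house 1 = Greek/rock/yellow, house 2 = Brazilian/metal/blue, house 3 = Italian/pop/orange, house 4 = Norwegian/jazz/teal, house 5 = Dane/funk/red.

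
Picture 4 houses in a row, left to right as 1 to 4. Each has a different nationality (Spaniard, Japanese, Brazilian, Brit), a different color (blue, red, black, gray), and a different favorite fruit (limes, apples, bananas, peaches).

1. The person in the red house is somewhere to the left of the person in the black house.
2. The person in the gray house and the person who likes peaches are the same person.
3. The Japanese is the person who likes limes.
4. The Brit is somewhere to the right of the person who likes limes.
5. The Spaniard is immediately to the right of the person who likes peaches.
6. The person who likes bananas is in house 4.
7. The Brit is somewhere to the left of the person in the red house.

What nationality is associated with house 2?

Clue 6 places the person who likes bananas in house 4.
Clue 7: the Brit is in house 2.
By clue 7, the person in the red house is in house 3.
Clue 1: the person in the black house is in house 4.
Clue 4 places the person who likes limes in house 1.
The Spaniard is in house 3 (clue 5).
From clue 5, the person who likes peaches must be in house 2.
The only nationality still possible for house 1 is Japanese.
That leaves Brazilian as the nationality for house 4.
So house 3 gets apples for favorite fruit.
Clue 2 places the person in the gray house in house 2.
So house 1 gets blue for color.
So: house 1 = Japanese/blue/limes, house 2 = Brit/gray/peaches, house 3 = Spaniard/red/apples, house 4 = Brazilian/black/bananas.

Brit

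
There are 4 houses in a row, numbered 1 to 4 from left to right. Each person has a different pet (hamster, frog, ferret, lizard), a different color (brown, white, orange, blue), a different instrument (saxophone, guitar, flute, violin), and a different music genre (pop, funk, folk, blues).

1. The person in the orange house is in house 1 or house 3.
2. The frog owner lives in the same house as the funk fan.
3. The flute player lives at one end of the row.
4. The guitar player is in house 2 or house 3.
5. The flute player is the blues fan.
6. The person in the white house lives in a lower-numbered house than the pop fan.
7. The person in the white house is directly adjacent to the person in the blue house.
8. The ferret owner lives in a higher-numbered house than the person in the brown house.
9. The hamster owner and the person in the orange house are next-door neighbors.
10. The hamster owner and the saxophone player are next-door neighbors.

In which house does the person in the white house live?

3

That leaves blue as the color for house 4.
Clue 7 places the person in the white house in house 3.
That leaves orange as the color for house 1.
House 2 color: only brown fits.
By clue 6, the pop fan is in house 4.
Clue 9 places the hamster owner in house 2.
That leaves blues as the music genre for house 1.
From clue 2, the frog owner must be in house 3.
Clue 2: the funk fan is in house 3.
Clue 5: the flute player is in house 1.
That leaves lizard as the pet for house 1.
House 4 pet: only ferret fits.
That leaves violin as the instrument for house 4.
That leaves folk as the music genre for house 2.
The only instrument still possible for house 2 is guitar.
House 3 instrument: only saxophone fits.
So: house 1 = lizard/orange/flute/blues, house 2 = hamster/brown/guitar/folk, house 3 = frog/white/saxophone/funk, house 4 = ferret/blue/violin/pop.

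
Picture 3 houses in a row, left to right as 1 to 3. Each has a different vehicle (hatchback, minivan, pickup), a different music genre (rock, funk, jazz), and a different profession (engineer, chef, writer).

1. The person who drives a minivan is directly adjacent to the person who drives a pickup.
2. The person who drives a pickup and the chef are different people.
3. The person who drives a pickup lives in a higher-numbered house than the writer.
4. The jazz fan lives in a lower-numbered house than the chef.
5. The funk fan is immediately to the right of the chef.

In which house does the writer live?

1

Clue 5 places the funk fan in house 3.
The chef is in house 2 (clue 5).
House 1 profession: only writer fits.
House 3's profession must be engineer (nothing else left).
Clue 2: the person who drives a pickup is in house 3.
Clue 4 places the jazz fan in house 1.
House 2 music genre: only rock fits.
Clue 1 places the person who drives a minivan in house 2.
House 1 vehicle: only hatchback fits.
So: house 1 = hatchback/jazz/writer, house 2 = minivan/rock/chef, house 3 = pickup/funk/engineer.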